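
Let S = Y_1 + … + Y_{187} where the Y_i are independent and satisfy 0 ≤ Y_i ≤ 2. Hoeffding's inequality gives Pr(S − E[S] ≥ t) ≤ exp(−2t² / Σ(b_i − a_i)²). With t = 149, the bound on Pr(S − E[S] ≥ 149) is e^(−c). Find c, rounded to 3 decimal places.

59.361

Σ(b_i − a_i)² = 187·(2)² = 748.
c = 2t²/748 = 2·149²/748 = 59.3610.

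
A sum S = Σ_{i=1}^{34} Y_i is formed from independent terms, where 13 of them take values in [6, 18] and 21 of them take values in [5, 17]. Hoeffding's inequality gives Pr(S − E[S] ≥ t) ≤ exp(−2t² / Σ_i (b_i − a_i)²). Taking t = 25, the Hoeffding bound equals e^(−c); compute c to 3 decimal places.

Σ(b_i − a_i)² = 13·12² + 21·12² = 4896.
c = 2t² / 4896 = 2·25² / 4896 = 0.2553.

0.255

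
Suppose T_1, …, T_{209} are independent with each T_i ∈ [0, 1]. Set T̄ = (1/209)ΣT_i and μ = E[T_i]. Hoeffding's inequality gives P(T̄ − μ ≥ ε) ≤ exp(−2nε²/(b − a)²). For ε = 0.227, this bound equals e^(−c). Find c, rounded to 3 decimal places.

21.539

c = 2nε²/(b − a)² = 2·209·0.227² / 1² = 21.5391.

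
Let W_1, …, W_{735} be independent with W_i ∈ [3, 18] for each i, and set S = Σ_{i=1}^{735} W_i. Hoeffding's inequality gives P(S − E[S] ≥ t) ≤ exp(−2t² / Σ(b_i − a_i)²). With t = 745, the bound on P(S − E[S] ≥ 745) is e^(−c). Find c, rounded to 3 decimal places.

Σ(b_i − a_i)² = 735·(15)² = 165375.
c = 2t²/165375 = 2·745²/165375 = 6.7123.

6.712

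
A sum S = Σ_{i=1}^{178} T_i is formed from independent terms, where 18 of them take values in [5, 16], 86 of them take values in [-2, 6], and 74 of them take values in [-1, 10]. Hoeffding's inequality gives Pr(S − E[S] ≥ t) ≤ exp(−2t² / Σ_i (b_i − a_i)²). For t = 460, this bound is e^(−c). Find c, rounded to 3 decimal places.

25.439

Σ(b_i − a_i)² = 18·11² + 86·8² + 74·11² = 16636.
c = 2t² / 16636 = 2·460² / 16636 = 25.4388.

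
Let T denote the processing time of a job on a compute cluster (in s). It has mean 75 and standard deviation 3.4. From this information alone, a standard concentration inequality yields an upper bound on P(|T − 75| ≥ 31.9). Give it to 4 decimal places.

Mean and variance are known, so Chebyshev's inequality applies.
Chebyshev: P(|T − μ| ≥ t) ≤ Var(T)/t².
Var(T) = σ² = 3.4² = 11.56.
Bound = 11.56 / 1017.61 = 0.0114.

0.0114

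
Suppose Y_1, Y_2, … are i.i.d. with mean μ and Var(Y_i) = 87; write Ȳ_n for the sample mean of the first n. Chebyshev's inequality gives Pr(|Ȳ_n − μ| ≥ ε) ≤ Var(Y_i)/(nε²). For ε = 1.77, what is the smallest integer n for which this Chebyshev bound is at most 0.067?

415

Require 87/(n·1.77²) ≤ 0.067, i.e. n ≥ 87/(0.067·1.77²) = 414.475.
The smallest integer n is 415.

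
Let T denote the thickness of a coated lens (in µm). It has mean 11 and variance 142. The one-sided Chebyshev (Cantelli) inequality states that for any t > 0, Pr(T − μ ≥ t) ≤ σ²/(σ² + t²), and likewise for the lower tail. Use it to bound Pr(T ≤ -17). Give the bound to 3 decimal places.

0.153

Here σ² = 142 and t = 28, so σ² + t² = 926.
Cantelli's bound: 142/926 = 0.1533.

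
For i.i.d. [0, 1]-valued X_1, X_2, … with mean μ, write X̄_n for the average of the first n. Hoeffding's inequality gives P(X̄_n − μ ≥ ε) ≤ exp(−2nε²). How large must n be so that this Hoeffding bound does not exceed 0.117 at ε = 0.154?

46

Require exp(−2nε²) ≤ 0.117, i.e. 2nε² ≥ ln(1/0.117) = 2.145581.
So n ≥ 2.145581 / (2·0.154²) = 45.235.
The smallest integer n is 46.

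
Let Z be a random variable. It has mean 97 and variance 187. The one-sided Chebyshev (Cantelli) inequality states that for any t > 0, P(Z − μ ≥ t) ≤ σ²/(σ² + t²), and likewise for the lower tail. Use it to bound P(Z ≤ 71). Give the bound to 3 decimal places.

Here σ² = 187 and t = 26, so σ² + t² = 863.
Cantelli's bound: 187/863 = 0.2167.

0.217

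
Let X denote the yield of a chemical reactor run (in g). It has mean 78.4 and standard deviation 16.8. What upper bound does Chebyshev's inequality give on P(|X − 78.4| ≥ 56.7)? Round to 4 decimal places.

Chebyshev: P(|X − μ| ≥ t) ≤ Var(X)/t².
Var(X) = σ² = 16.8² = 282.24.
Bound = 282.24 / 3214.89 = 0.0878.

0.0878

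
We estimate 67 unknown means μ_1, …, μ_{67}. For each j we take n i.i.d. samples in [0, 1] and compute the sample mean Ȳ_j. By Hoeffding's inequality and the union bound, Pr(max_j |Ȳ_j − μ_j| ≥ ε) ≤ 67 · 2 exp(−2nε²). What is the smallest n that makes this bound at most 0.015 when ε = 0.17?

158

Need 2·67·exp(−2nε²) ≤ 0.015, i.e. exp(−2nε²) ≤ 0.015/134.
So 2nε² ≥ ln(134/0.015) = 9.097545.
Hence n ≥ 9.097545/(2·0.17²) = 157.397.
The smallest integer n is 158.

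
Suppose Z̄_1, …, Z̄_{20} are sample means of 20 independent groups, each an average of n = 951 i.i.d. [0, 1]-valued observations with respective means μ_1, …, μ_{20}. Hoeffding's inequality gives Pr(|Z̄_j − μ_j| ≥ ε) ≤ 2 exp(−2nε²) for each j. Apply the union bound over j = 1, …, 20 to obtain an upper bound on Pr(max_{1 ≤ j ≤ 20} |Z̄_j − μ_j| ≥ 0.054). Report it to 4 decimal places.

Per-experiment Hoeffding bound: 2·exp(−2·951·0.054²) = 2·exp(−5.54623) = 0.0078043.
Union bound over 20 events: 20·0.0078043 = 0.15609.

0.1561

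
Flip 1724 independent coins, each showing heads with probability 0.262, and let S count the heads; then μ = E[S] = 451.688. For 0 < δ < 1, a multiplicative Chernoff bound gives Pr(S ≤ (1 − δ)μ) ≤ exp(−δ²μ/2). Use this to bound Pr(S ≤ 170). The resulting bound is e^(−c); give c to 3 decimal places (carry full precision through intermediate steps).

Write 170 = (1 − δ)μ, so δ = 1 − 170/451.688 = 0.623634…
Then the exponent is δ²μ/2 = (μ − 170)²/(2μ) = 87.835109.

87.835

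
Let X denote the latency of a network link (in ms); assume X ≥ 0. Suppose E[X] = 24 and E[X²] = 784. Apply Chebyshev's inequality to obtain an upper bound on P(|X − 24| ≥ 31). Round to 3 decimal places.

Var(X) = E[X²] − (E[X])² = 784 − 576 = 208.
Chebyshev's inequality: P(|X − μ| ≥ t) ≤ Var(X)/t² = 208/961 = 0.2164.

0.216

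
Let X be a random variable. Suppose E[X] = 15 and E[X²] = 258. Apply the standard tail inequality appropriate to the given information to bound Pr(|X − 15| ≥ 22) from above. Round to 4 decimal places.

0.0682

The first two moments determine the variance, so Chebyshev's inequality is the sharpest standard bound available.
Var(X) = E[X²] − (E[X])² = 258 − 225 = 33.
Chebyshev's inequality: Pr(|X − μ| ≥ t) ≤ Var(X)/t² = 33/484 = 0.0682.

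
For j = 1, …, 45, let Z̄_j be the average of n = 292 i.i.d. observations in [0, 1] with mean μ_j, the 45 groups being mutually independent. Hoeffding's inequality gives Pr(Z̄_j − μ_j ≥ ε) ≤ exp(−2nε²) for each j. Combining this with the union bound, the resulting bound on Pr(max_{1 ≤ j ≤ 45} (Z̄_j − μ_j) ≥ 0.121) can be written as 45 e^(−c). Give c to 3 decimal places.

8.550

Union bound over the 45 events: Pr(max_{1 ≤ j ≤ 45} (Z̄_j − μ_j) ≥ 0.121) ≤ 45·exp(−2nε²) = 45 exp(−2·292·0.121²).
So c = 2·292·0.121² = 8.5503.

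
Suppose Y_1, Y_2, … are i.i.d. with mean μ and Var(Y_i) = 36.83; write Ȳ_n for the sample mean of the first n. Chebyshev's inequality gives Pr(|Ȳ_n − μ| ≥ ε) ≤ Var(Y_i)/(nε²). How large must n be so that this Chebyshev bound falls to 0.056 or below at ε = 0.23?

12433

Require 36.83/(n·0.23²) ≤ 0.056, i.e. n ≥ 36.83/(0.056·0.23²) = 12432.487.
The smallest integer n is 12433.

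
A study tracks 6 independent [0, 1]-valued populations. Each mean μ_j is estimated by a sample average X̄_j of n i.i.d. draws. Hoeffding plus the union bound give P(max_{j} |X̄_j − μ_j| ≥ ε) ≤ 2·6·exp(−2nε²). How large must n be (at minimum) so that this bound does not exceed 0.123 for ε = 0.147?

Need 2·6·exp(−2nε²) ≤ 0.123, i.e. exp(−2nε²) ≤ 0.123/12.
So 2nε² ≥ ln(12/0.123) = 4.580478.
Hence n ≥ 4.580478/(2·0.147²) = 105.985.
The smallest integer n is 106.

106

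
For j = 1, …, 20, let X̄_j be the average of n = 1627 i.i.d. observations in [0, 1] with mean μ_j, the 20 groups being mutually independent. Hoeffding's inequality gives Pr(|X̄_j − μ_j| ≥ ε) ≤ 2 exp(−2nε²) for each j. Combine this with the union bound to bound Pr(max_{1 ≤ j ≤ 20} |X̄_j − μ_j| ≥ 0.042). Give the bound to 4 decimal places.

0.1286

Per-experiment Hoeffding bound: 2·exp(−2·1627·0.042²) = 2·exp(−5.74006) = 0.0064292.
Union bound over 20 events: 20·0.0064292 = 0.12858.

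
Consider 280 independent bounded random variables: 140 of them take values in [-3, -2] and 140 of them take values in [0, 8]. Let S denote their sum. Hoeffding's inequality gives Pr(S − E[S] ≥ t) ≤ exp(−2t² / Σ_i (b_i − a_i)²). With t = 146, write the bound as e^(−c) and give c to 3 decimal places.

4.685

Σ(b_i − a_i)² = 140·1² + 140·8² = 9100.
c = 2t² / 9100 = 2·146² / 9100 = 4.6848.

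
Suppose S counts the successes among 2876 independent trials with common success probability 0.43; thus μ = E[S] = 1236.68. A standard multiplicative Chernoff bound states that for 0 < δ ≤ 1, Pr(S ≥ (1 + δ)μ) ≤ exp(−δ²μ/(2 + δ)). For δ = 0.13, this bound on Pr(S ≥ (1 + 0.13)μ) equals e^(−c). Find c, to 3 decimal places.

c = δ²μ/(2 + δ) = 0.13²·1236.68/(2 + 0.13) = 9.8122.

9.812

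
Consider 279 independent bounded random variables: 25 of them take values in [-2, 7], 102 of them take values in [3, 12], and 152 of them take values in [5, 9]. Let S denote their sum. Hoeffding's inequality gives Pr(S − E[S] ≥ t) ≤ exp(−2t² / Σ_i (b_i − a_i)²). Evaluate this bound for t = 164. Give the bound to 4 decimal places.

0.0146

Σ(b_i − a_i)² = 25·9² + 102·9² + 152·4² = 12719.
Exponent = 2·164² / 12719 = 4.22926.
Bound = exp(−4.22926) = 0.01456.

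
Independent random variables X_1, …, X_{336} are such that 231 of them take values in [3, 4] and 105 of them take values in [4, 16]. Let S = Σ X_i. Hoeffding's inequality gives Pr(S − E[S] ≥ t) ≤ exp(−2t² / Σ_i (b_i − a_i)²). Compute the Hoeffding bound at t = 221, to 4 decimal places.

Σ(b_i − a_i)² = 231·1² + 105·12² = 15351.
Exponent = 2·221² / 15351 = 6.36323.
Bound = exp(−6.36323) = 0.00172.

0.0017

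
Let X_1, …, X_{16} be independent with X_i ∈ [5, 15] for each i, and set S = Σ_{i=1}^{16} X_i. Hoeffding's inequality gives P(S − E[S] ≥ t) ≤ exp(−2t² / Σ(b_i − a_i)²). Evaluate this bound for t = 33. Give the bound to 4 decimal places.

Σ(b_i − a_i)² = 16·(10)² = 1600.
Exponent = 2·33²/1600 = 1.3613.
Bound = exp(−1.3613) = 0.25634.

0.2563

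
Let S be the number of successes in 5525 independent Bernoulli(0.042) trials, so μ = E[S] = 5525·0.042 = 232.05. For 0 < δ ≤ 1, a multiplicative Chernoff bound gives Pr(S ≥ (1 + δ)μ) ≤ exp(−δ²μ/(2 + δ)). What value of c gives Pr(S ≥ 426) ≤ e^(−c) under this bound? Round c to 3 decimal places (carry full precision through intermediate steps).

Write 426 = (1 + δ)μ, so δ = 426/232.05 − 1 = 0.8358112…
Then the exponent is δ²μ/(2 + δ) = (426 − μ)² / (μ·(2 + δ)) = 57.163745.

57.164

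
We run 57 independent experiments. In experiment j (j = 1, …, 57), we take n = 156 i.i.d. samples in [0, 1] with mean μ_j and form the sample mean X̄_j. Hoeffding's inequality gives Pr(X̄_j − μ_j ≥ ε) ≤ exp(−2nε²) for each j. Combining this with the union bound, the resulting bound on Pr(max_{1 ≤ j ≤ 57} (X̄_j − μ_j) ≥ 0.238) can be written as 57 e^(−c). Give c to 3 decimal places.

17.673

Union bound over the 57 events: Pr(max_{1 ≤ j ≤ 57} (X̄_j − μ_j) ≥ 0.238) ≤ 57·exp(−2nε²) = 57 exp(−2·156·0.238²).
So c = 2·156·0.238² = 17.6729.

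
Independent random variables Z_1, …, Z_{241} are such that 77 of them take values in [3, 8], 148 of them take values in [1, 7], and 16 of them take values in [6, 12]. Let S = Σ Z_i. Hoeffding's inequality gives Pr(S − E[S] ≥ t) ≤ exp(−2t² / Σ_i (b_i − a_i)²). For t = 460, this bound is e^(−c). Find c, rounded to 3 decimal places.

Σ(b_i − a_i)² = 77·5² + 148·6² + 16·6² = 7829.
c = 2t² / 7829 = 2·460² / 7829 = 54.0554.

54.055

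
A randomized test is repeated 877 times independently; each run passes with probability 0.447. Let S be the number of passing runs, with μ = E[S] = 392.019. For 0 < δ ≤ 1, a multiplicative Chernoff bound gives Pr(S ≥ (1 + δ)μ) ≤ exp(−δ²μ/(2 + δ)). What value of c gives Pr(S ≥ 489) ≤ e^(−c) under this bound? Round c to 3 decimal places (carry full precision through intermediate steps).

Write 489 = (1 + δ)μ, so δ = 489/392.019 − 1 = 0.2473885…
Then the exponent is δ²μ/(2 + δ) = (489 − μ)² / (μ·(2 + δ)) = 10.675495.

10.675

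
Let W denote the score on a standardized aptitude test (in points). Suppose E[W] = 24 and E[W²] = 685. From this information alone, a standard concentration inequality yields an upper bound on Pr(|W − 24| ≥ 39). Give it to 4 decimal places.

The first two moments determine the variance, so Chebyshev's inequality is the sharpest standard bound available.
Var(W) = E[W²] − (E[W])² = 685 − 576 = 109.
Chebyshev's inequality: Pr(|W − μ| ≥ t) ≤ Var(W)/t² = 109/1521 = 0.0717.

0.0717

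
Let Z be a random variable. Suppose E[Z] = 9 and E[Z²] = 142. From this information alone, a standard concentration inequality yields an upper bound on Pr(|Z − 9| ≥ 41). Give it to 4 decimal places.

0.0363

The first two moments determine the variance, so Chebyshev's inequality is the sharpest standard bound available.
Var(Z) = E[Z²] − (E[Z])² = 142 − 81 = 61.
Chebyshev's inequality: Pr(|Z − μ| ≥ t) ≤ Var(Z)/t² = 61/1681 = 0.0363.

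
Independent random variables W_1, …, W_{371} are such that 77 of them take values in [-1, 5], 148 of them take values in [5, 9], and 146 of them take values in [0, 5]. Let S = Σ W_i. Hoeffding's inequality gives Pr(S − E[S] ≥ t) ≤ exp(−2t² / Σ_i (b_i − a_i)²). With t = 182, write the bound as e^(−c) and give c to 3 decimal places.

7.537

Σ(b_i − a_i)² = 77·6² + 148·4² + 146·5² = 8790.
c = 2t² / 8790 = 2·182² / 8790 = 7.5367.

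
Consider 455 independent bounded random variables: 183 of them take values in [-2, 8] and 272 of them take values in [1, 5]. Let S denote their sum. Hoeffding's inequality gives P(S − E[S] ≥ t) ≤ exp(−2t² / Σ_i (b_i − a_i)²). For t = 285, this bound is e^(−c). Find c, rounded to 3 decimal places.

Σ(b_i − a_i)² = 183·10² + 272·4² = 22652.
c = 2t² / 22652 = 2·285² / 22652 = 7.1716.

7.172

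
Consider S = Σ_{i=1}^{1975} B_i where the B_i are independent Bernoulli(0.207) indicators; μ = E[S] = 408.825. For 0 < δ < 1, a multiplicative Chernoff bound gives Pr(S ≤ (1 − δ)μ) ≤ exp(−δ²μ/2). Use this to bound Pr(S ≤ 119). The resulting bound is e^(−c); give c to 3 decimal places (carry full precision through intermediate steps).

Write 119 = (1 − δ)μ, so δ = 1 − 119/408.825 = 0.7089219…
Then the exponent is δ²μ/2 = (μ − 119)²/(2μ) = 102.731646.

102.732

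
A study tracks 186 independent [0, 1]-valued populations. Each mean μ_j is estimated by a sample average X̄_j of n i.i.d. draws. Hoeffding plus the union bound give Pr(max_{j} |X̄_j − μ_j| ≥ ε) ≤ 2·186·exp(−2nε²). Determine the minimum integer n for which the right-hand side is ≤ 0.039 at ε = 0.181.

140

Need 2·186·exp(−2nε²) ≤ 0.039, i.e. exp(−2nε²) ≤ 0.039/372.
So 2nε² ≥ ln(372/0.039) = 9.163087.
Hence n ≥ 9.163087/(2·0.181²) = 139.847.
The smallest integer n is 140.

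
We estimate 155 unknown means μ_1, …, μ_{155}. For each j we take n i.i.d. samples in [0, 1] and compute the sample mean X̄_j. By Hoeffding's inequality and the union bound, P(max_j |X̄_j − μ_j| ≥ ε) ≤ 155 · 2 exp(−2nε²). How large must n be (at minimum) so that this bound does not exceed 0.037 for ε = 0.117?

Need 2·155·exp(−2nε²) ≤ 0.037, i.e. exp(−2nε²) ≤ 0.037/310.
So 2nε² ≥ ln(310/0.037) = 9.033410.
Hence n ≥ 9.033410/(2·0.117²) = 329.951.
The smallest integer n is 330.

330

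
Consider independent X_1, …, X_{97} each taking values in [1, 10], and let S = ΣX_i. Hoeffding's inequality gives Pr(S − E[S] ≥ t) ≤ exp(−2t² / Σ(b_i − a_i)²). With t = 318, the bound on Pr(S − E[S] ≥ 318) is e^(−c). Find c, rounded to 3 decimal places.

Σ(b_i − a_i)² = 97·(9)² = 7857.
c = 2t²/7857 = 2·318²/7857 = 25.7411.

25.741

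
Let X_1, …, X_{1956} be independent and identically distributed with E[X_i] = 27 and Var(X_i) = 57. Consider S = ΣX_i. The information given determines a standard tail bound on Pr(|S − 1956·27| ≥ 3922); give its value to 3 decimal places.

0.007

With mean and variance of each term known, Chebyshev's inequality bounds the deviation of the sum (or sample mean).
Var(S) = n·Var(X_i) = 1956·57 = 111492.
Chebyshev: Pr(|S − 1956·27| ≥ 3922) ≤ Var(S)/3922² = 111492/15382084 = 0.0072.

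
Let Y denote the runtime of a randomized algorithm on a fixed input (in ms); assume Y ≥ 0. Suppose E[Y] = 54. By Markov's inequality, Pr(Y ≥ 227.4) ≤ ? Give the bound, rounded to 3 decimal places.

0.237

Markov's inequality: for a non-negative random variable, Pr(Y ≥ a) ≤ E[Y]/a.
Here E[Y] = 54 and a = 227.4, so the bound is 54/227.4 = 0.2375.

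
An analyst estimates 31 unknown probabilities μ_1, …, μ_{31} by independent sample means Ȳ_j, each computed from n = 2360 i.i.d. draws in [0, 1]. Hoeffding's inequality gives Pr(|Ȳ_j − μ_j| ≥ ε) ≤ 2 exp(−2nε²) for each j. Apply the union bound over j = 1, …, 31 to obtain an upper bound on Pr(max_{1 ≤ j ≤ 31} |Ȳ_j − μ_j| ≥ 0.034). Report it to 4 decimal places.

Per-experiment Hoeffding bound: 2·exp(−2·2360·0.034²) = 2·exp(−5.45632) = 0.0085385.
Union bound over 31 events: 31·0.0085385 = 0.26469.

0.2647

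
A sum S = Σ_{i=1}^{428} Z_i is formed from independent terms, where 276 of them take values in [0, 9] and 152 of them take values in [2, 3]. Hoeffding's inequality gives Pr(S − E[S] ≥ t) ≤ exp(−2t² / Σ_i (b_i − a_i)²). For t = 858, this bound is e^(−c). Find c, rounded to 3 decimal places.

Σ(b_i − a_i)² = 276·9² + 152·1² = 22508.
c = 2t² / 22508 = 2·858² / 22508 = 65.4135.

65.414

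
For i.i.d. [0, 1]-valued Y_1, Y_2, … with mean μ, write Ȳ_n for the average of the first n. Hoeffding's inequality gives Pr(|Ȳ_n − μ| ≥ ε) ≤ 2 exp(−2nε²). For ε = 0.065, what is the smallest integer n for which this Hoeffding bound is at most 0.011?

Require 2·exp(−2nε²) ≤ 0.011, i.e. 2nε² ≥ ln(2/0.011) = 5.203007.
So n ≥ 5.203007 / (2·0.065²) = 615.740.
The smallest integer n is 616.

616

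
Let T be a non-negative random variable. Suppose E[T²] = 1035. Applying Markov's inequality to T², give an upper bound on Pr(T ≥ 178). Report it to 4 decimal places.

Since T ≥ 0, the event {T ≥ 178} is the same as {T² ≥ 31684}.
Markov's inequality applied to T² gives Pr(T² ≥ 31684) ≤ E[T²]/31684 = 1035/31684 = 0.0327.

0.0327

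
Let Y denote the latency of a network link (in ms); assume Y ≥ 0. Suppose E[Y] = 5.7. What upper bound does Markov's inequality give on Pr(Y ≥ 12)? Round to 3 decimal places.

Markov's inequality: for a non-negative random variable, Pr(Y ≥ a) ≤ E[Y]/a.
Here E[Y] = 5.7 and a = 12, so the bound is 5.7/12 = 0.4750.

0.475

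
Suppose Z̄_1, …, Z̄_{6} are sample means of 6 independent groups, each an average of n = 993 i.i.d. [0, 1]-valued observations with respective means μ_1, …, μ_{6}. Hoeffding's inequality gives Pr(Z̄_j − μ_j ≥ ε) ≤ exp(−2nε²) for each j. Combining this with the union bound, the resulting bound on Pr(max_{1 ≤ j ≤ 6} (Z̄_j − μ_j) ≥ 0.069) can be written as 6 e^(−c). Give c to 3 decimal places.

9.455

Union bound over the 6 events: Pr(max_{1 ≤ j ≤ 6} (Z̄_j − μ_j) ≥ 0.069) ≤ 6·exp(−2nε²) = 6 exp(−2·993·0.069²).
So c = 2·993·0.069² = 9.4553.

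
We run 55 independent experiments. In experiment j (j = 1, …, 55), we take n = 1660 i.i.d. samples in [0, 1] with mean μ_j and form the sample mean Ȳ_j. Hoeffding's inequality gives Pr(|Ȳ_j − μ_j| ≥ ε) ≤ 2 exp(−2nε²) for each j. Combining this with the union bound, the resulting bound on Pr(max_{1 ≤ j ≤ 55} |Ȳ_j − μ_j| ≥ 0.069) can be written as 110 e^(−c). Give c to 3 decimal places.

Union bound over the 55 events: Pr(max_{1 ≤ j ≤ 55} |Ȳ_j − μ_j| ≥ 0.069) ≤ 55·2·exp(−2nε²) = 110 exp(−2·1660·0.069²).
So c = 2·1660·0.069² = 15.8065.

15.807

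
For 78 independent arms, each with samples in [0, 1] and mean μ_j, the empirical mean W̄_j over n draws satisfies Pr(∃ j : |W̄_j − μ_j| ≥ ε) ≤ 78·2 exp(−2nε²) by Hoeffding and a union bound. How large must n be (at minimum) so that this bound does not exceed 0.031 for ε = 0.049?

1776

Need 2·78·exp(−2nε²) ≤ 0.031, i.e. exp(−2nε²) ≤ 0.031/156.
So 2nε² ≥ ln(156/0.031) = 8.523624.
Hence n ≥ 8.523624/(2·0.049²) = 1775.015.
The smallest integer n is 1776.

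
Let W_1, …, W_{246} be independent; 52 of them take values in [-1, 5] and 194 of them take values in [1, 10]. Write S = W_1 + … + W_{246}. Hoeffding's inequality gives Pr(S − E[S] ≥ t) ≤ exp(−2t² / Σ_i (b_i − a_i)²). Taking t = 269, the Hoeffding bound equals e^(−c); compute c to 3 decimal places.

Σ(b_i − a_i)² = 52·6² + 194·9² = 17586.
c = 2t² / 17586 = 2·269² / 17586 = 8.2294.

8.229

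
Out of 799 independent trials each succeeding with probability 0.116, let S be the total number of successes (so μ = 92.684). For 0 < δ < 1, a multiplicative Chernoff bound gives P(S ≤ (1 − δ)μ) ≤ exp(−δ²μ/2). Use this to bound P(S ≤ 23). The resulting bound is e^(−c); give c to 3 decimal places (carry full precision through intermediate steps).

Write 23 = (1 − δ)μ, so δ = 1 − 23/92.684 = 0.751845…
Then the exponent is δ²μ/2 = (μ − 23)²/(2μ) = 26.195783.

26.196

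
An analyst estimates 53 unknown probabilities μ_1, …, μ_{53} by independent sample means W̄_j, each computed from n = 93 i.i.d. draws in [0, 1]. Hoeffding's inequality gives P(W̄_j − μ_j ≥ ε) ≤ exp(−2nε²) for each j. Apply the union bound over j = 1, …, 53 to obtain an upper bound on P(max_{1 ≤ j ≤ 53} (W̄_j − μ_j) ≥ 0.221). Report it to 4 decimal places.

Per-experiment Hoeffding bound: exp(−2·93·0.221²) = exp(−9.08443) = 0.00011342.
Union bound over 53 events: 53·0.00011342 = 0.00601.

0.0060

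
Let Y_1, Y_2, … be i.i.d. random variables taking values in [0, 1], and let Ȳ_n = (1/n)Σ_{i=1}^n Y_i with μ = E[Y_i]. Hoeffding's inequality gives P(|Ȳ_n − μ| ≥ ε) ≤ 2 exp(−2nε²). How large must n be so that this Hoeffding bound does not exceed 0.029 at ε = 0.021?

Require 2·exp(−2nε²) ≤ 0.029, i.e. 2nε² ≥ ln(2/0.029) = 4.233607.
So n ≥ 4.233607 / (2·0.021²) = 4800.008.
The smallest integer n is 4801.

4801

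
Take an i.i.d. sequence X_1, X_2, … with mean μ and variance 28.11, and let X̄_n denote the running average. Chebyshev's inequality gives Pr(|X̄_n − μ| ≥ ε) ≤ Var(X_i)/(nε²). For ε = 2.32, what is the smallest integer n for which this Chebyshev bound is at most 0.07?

Require 28.11/(n·2.32²) ≤ 0.07, i.e. n ≥ 28.11/(0.07·2.32²) = 74.608.
The smallest integer n is 75.

75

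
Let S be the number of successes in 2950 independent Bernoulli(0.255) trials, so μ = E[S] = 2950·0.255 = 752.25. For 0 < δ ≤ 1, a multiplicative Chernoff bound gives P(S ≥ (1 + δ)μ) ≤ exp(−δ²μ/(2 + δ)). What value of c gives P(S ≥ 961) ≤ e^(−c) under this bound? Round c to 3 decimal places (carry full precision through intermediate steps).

Write 961 = (1 + δ)μ, so δ = 961/752.25 − 1 = 0.2775008…
Then the exponent is δ²μ/(2 + δ) = (961 − μ)² / (μ·(2 + δ)) = 25.435028.

25.435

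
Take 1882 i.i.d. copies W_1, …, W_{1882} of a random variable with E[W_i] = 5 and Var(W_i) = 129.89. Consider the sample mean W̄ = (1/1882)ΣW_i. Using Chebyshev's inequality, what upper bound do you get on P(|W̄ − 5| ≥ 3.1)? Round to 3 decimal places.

0.007

Var(W̄) = Var(W_i)/n = 129.89/1882 = 0.069017.
Chebyshev: P(|W̄ − 5| ≥ 3.1) ≤ Var(W̄)/(3.1)² = 129.89/(1882·3.1²) = 0.0072.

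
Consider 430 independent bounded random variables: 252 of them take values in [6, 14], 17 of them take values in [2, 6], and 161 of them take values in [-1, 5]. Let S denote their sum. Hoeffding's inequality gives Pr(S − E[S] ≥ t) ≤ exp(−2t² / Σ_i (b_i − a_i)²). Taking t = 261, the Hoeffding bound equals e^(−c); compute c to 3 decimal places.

Σ(b_i − a_i)² = 252·8² + 17·4² + 161·6² = 22196.
c = 2t² / 22196 = 2·261² / 22196 = 6.1381.

6.138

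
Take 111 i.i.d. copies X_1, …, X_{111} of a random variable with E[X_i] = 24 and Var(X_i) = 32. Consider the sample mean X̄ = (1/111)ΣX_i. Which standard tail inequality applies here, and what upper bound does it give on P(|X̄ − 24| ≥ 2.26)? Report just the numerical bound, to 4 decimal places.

0.0564

With mean and variance of each term known, Chebyshev's inequality bounds the deviation of the sum (or sample mean).
Var(X̄) = Var(X_i)/n = 32/111 = 0.28829.
Chebyshev: P(|X̄ − 24| ≥ 2.26) ≤ Var(X̄)/(2.26)² = 32/(111·2.26²) = 0.0564.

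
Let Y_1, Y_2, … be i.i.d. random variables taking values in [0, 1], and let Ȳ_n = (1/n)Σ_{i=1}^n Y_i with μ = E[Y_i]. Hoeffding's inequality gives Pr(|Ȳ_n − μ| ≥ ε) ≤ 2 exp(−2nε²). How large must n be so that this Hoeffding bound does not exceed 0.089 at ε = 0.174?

52

Require 2·exp(−2nε²) ≤ 0.089, i.e. 2nε² ≥ ln(2/0.089) = 3.112266.
So n ≥ 3.112266 / (2·0.174²) = 51.398.
The smallest integer n is 52.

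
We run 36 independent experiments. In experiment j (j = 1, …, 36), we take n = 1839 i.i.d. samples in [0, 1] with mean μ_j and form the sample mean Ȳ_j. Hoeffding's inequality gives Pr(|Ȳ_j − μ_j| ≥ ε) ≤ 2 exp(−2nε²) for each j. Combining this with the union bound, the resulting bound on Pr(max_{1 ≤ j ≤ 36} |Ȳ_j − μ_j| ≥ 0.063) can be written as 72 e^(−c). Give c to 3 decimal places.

14.598

Union bound over the 36 events: Pr(max_{1 ≤ j ≤ 36} |Ȳ_j − μ_j| ≥ 0.063) ≤ 36·2·exp(−2nε²) = 72 exp(−2·1839·0.063²).
So c = 2·1839·0.063² = 14.5980.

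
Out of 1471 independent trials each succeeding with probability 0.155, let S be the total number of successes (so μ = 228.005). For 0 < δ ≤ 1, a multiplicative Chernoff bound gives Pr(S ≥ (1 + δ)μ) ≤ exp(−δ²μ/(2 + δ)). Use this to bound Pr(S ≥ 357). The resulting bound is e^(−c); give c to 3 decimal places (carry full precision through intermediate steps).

Write 357 = (1 + δ)μ, so δ = 357/228.005 − 1 = 0.5657551…
Then the exponent is δ²μ/(2 + δ) = (357 − μ)² / (μ·(2 + δ)) = 28.443706.

28.444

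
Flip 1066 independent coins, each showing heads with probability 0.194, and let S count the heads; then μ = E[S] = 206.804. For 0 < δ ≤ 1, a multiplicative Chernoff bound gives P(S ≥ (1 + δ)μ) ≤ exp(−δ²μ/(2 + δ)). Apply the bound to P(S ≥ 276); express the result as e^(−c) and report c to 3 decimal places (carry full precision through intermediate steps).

Write 276 = (1 + δ)μ, so δ = 276/206.804 − 1 = 0.334597…
Then the exponent is δ²μ/(2 + δ) = (276 − μ)² / (μ·(2 + δ)) = 9.917247.

9.917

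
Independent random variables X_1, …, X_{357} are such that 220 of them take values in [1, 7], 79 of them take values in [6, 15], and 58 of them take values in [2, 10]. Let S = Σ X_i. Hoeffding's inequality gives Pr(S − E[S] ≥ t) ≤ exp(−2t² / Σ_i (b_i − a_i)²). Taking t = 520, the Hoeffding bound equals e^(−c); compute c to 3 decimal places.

Σ(b_i − a_i)² = 220·6² + 79·9² + 58·8² = 18031.
c = 2t² / 18031 = 2·520² / 18031 = 29.9928.

29.993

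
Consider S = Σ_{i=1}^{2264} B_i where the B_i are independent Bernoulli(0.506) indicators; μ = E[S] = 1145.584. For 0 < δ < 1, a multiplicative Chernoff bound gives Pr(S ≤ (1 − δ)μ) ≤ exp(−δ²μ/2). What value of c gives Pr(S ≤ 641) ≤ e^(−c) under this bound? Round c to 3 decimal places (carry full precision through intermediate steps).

Write 641 = (1 − δ)μ, so δ = 1 − 641/1145.584 = 0.4404601…
Then the exponent is δ²μ/2 = (μ − 641)²/(2μ) = 111.124550.

111.125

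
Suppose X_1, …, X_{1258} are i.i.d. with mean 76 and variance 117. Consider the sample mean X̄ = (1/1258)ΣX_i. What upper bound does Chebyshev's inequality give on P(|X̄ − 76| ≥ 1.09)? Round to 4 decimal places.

Var(X̄) = Var(X_i)/n = 117/1258 = 0.093005.
Chebyshev: P(|X̄ − 76| ≥ 1.09) ≤ Var(X̄)/(1.09)² = 117/(1258·1.09²) = 0.0783.

0.0783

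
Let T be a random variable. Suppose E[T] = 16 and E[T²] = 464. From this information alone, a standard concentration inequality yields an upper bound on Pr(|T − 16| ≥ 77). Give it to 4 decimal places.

0.0351

The first two moments determine the variance, so Chebyshev's inequality is the sharpest standard bound available.
Var(T) = E[T²] − (E[T])² = 464 − 256 = 208.
Chebyshev's inequality: Pr(|T − μ| ≥ t) ≤ Var(T)/t² = 208/5929 = 0.0351.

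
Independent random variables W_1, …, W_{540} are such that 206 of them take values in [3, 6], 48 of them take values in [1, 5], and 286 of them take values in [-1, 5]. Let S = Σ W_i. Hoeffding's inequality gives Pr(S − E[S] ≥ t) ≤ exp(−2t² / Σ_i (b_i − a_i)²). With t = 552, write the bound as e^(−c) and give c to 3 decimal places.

47.175

Σ(b_i − a_i)² = 206·3² + 48·4² + 286·6² = 12918.
c = 2t² / 12918 = 2·552² / 12918 = 47.1751.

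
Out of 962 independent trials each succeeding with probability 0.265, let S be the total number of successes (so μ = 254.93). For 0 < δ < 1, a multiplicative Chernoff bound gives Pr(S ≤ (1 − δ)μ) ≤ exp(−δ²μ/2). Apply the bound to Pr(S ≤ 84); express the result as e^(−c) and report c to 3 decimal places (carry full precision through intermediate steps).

57.304

Write 84 = (1 − δ)μ, so δ = 1 − 84/254.93 = 0.6704978…
Then the exponent is δ²μ/2 = (μ − 84)²/(2μ) = 57.304093.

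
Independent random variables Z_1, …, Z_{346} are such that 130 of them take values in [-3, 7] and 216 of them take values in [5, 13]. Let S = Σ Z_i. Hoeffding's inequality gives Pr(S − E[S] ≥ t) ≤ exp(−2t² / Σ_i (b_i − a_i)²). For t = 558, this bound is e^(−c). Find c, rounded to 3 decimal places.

Σ(b_i − a_i)² = 130·10² + 216·8² = 26824.
c = 2t² / 26824 = 2·558² / 26824 = 23.2153.

23.215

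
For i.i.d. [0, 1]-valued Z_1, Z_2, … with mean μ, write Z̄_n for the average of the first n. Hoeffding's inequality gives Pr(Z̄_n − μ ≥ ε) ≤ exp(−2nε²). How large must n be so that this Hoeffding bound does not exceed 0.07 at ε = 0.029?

Require exp(−2nε²) ≤ 0.07, i.e. 2nε² ≥ ln(1/0.07) = 2.659260.
So n ≥ 2.659260 / (2·0.029²) = 1581.011.
The smallest integer n is 1582.

1582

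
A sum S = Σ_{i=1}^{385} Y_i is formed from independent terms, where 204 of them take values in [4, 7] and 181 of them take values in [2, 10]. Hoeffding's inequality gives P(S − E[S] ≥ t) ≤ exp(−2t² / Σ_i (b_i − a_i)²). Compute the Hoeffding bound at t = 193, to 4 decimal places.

Σ(b_i − a_i)² = 204·3² + 181·8² = 13420.
Exponent = 2·193² / 13420 = 5.55127.
Bound = exp(−5.55127) = 0.00388.

0.0039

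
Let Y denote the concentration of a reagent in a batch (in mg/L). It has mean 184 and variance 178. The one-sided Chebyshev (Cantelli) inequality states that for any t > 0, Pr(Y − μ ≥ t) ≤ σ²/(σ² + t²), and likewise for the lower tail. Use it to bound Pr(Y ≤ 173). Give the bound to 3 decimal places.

0.595

Here σ² = 178 and t = 11, so σ² + t² = 299.
Cantelli's bound: 178/299 = 0.5953.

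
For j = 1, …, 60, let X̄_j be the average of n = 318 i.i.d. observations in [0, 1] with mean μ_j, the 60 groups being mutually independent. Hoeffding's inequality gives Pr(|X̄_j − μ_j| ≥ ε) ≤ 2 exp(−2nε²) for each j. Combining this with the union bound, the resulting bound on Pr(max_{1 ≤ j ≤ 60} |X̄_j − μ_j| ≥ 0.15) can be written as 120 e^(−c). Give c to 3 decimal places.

14.310

Union bound over the 60 events: Pr(max_{1 ≤ j ≤ 60} |X̄_j − μ_j| ≥ 0.15) ≤ 60·2·exp(−2nε²) = 120 exp(−2·318·0.15²).
So c = 2·318·0.15² = 14.3100.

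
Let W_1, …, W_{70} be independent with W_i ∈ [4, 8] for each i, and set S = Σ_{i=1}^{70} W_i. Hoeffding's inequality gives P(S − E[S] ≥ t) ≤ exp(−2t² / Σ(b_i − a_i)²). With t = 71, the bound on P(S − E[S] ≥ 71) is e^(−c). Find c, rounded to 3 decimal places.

9.002

Σ(b_i − a_i)² = 70·(4)² = 1120.
c = 2t²/1120 = 2·71²/1120 = 9.0018.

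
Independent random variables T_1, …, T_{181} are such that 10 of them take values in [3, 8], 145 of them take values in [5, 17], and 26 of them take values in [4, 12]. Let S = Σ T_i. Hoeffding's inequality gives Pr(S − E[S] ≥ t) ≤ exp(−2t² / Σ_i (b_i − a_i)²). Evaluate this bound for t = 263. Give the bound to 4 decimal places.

Σ(b_i − a_i)² = 10·5² + 145·12² + 26·8² = 22794.
Exponent = 2·263² / 22794 = 6.06905.
Bound = exp(−6.06905) = 0.00231.

0.0023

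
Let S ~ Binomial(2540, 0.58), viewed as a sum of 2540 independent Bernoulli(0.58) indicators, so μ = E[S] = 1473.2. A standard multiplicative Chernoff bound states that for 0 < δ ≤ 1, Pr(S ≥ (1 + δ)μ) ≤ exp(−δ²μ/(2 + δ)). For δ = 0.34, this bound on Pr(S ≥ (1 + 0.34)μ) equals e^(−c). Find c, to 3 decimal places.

c = δ²μ/(2 + δ) = 0.34²·1473.2/(2 + 0.34) = 72.7786.

72.779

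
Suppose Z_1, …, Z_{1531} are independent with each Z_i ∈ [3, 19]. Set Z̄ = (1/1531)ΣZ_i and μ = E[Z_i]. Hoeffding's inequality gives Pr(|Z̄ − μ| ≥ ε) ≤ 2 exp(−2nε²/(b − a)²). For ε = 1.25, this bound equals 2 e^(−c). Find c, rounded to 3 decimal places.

c = 2nε²/(b − a)² = 2·1531·1.25² / 16² = 18.6890.

18.689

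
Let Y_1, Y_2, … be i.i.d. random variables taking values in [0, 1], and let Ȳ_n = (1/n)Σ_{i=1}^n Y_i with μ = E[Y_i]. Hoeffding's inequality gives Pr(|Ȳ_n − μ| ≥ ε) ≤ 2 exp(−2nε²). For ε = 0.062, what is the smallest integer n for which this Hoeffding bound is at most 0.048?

Require 2·exp(−2nε²) ≤ 0.048, i.e. 2nε² ≥ ln(2/0.048) = 3.729701.
So n ≥ 3.729701 / (2·0.062²) = 485.133.
The smallest integer n is 486.

486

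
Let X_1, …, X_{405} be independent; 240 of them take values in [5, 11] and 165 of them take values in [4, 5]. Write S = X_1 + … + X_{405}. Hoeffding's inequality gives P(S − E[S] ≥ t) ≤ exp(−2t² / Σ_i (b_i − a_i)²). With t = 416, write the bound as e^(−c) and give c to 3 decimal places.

Σ(b_i − a_i)² = 240·6² + 165·1² = 8805.
c = 2t² / 8805 = 2·416² / 8805 = 39.3086.

39.309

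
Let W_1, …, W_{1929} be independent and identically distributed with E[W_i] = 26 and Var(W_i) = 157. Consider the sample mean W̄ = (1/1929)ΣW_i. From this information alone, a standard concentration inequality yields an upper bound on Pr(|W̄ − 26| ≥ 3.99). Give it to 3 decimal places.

With mean and variance of each term known, Chebyshev's inequality bounds the deviation of the sum (or sample mean).
Var(W̄) = Var(W_i)/n = 157/1929 = 0.081389.
Chebyshev: Pr(|W̄ − 26| ≥ 3.99) ≤ Var(W̄)/(3.99)² = 157/(1929·3.99²) = 0.0051.

0.005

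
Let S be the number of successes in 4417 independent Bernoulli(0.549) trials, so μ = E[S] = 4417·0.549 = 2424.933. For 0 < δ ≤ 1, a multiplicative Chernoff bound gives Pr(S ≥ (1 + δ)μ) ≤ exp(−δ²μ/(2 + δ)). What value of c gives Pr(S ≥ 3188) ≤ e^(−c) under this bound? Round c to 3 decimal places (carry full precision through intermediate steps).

Write 3188 = (1 + δ)μ, so δ = 3188/2424.933 − 1 = 0.3146755…
Then the exponent is δ²μ/(2 + δ) = (3188 − μ)² / (μ·(2 + δ)) = 103.737430.

103.737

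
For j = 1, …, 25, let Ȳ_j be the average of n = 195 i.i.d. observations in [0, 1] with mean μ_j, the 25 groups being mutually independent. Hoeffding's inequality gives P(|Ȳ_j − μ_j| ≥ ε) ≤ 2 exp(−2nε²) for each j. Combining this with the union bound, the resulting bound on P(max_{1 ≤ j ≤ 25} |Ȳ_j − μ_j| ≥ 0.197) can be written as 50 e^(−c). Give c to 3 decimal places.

15.136

Union bound over the 25 events: P(max_{1 ≤ j ≤ 25} |Ȳ_j − μ_j| ≥ 0.197) ≤ 25·2·exp(−2nε²) = 50 exp(−2·195·0.197²).
So c = 2·195·0.197² = 15.1355.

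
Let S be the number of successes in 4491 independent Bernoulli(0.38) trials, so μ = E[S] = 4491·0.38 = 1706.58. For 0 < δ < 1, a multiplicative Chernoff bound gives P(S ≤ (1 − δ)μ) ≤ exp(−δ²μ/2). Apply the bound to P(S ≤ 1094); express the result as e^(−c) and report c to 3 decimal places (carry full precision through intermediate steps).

Write 1094 = (1 − δ)μ, so δ = 1 − 1094/1706.58 = 0.3589518…
Then the exponent is δ²μ/2 = (μ − 1094)²/(2μ) = 109.943353.

109.943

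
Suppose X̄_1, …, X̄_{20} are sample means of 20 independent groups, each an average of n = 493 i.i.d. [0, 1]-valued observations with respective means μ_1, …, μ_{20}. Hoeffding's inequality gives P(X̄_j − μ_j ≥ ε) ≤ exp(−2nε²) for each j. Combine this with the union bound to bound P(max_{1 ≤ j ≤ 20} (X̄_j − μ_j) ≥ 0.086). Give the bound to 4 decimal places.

Per-experiment Hoeffding bound: exp(−2·493·0.086²) = exp(−7.29246) = 0.00068065.
Union bound over 20 events: 20·0.00068065 = 0.01361.

0.0136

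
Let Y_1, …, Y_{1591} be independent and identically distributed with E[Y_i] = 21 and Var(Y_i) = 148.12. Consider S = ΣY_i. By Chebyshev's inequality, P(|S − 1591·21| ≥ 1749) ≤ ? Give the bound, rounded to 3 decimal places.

Var(S) = n·Var(Y_i) = 1591·148.12 = 235658.92.
Chebyshev: P(|S − 1591·21| ≥ 1749) ≤ Var(S)/1749² = 235658.92/3059001 = 0.0770.

0.077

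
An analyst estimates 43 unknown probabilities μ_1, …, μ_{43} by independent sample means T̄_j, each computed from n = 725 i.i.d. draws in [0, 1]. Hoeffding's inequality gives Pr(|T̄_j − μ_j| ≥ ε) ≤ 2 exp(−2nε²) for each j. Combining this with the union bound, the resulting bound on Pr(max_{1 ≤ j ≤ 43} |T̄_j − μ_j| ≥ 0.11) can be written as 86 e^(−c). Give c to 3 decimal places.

Union bound over the 43 events: Pr(max_{1 ≤ j ≤ 43} |T̄_j − μ_j| ≥ 0.11) ≤ 43·2·exp(−2nε²) = 86 exp(−2·725·0.11²).
So c = 2·725·0.11² = 17.5450.

17.545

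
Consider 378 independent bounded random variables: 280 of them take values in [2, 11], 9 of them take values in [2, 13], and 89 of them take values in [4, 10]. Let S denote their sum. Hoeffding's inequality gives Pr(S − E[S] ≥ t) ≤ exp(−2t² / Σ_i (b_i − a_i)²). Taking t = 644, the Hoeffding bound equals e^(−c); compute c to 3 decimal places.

Σ(b_i − a_i)² = 280·9² + 9·11² + 89·6² = 26973.
c = 2t² / 26973 = 2·644² / 26973 = 30.7519.

30.752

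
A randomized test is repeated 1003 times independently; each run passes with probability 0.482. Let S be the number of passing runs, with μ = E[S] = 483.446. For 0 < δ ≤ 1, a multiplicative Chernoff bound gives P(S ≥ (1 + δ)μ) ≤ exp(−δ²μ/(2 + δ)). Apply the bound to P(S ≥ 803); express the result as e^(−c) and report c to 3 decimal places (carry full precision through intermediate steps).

79.377

Write 803 = (1 + δ)μ, so δ = 803/483.446 − 1 = 0.6609921…
Then the exponent is δ²μ/(2 + δ) = (803 − μ)² / (μ·(2 + δ)) = 79.377416.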